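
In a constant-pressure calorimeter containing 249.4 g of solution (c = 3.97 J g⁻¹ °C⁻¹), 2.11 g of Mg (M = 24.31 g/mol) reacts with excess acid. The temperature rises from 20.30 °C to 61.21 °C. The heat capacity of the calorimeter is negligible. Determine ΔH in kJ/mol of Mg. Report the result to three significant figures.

|ΔT| = |61.21 − 20.30| = 40.91 °C
|q_surr| = (249.4 × 3.97) × 40.91 = 990.118 × 40.91 = 40510 J
n(Mg) = 2.11 / 24.31 = 0.08680 mol
Temperature rose, so q_rxn = −|q_surr| = -40.51 kJ
ΔH = q_rxn / n = -466.7 kJ/mol

ΔH = -467 kJ/mol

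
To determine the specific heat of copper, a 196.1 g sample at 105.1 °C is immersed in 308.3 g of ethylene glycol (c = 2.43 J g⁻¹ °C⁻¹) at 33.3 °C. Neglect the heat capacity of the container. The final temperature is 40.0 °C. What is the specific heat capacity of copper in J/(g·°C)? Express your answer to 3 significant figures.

c = 0.393 J/(g·°C)

q_gained = (308.3 × 2.43) × (40.0 − 33.3) = 5019 J
q_lost = 196.1 × c × (105.1 − 40.0) = 12766.11 c
Set equal: c = 5019 / 12766.11 = 0.393 J/(g·°C)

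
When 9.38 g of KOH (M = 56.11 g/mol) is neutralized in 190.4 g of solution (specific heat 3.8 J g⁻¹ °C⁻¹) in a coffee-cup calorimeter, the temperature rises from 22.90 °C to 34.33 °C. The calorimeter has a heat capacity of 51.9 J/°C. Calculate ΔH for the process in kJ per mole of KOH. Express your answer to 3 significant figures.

|ΔT| = |34.33 − 22.90| = 11.43 °C
|q_surr| = (190.4 × 3.8 + 51.9) × 11.43 = 775.42 × 11.43 = 8863 J
n(KOH) = 9.38 / 56.11 = 0.1672 mol
Temperature rose, so q_rxn = −|q_surr| = -8.863 kJ
ΔH = q_rxn / n = -53.01 kJ/mol

ΔH = -53.0 kJ/mol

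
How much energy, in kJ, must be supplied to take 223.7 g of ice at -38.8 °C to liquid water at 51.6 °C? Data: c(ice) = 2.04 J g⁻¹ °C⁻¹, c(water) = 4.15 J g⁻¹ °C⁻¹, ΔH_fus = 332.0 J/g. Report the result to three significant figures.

q = 140 kJ

q1 (heat ice -38.8→0.0 °C): 223.7 × 2.04 × 38.8 = 17706 J
q2 (melt at 0 °C): 223.7 × 332.0 = 74268 J
q3 (heat water 0.0→51.6 °C): 223.7 × 4.15 × 51.6 = 47903 J
Total: 17706 + 74268 + 47903 = 139877 J = 140 kJ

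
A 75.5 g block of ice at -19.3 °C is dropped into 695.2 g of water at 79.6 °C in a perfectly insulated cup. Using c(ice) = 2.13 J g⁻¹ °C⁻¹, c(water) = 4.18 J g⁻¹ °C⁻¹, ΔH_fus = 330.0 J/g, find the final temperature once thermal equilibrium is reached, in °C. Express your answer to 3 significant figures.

T_f = 63.1 °C

Heat to bring ice to 0 °C and melt it: q₁ = 75.5×2.13×19.3 + 75.5×330.0 = 28019 J
Heat the water can supply cooling to 0 °C: 695.2×4.18×79.6 = 231313 J > q₁, so all ice melts.
Energy balance: 695.2×4.18×(79.6 − T) = 28019 + 75.5×4.18×(T − 0)
2905.936(79.6 − T) = 28019 + 315.59 T
231313 − 28019 = 3221.526 T
T = 203294 / 3221.526 = 63.10 °C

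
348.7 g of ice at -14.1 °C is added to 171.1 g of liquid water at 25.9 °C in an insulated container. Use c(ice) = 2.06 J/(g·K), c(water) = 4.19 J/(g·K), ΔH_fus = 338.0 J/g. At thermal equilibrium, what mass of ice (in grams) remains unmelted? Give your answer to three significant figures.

m_ice remaining = 324 g

Heat to warm all ice to 0 °C: 348.7×2.06×14.1 = 10128 J
Heat released by water cooling to 0 °C: 171.1×4.19×25.9 = 18568 J
18568 J < 10128 + 348.7×338.0 = 127988.6 J, so not all ice melts; final T = 0 °C.
Heat left for melting: 18568 − 10128 = 8440 J
Mass melted = 8440 / 338.0 = 24.97 g
Ice remaining = 348.7 − 24.97 = 323.73 g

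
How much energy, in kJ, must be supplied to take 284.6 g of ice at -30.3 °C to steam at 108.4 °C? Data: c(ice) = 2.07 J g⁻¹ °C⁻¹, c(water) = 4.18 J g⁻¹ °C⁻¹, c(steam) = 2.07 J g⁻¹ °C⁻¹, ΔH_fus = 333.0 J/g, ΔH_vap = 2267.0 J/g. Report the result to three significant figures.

q1 (heat ice -30.3→0.0 °C): 284.6 × 2.07 × 30.3 = 17850 J
q2 (melt at 0 °C): 284.6 × 333.0 = 94772 J
q3 (heat water 0.0→100.0 °C): 284.6 × 4.18 × 100.0 = 118963 J
q4 (vaporize at 100 °C): 284.6 × 2267.0 = 645188 J
q5 (heat steam 100.0→108.4 °C): 284.6 × 2.07 × 8.4 = 4949 J
Total: 17850 + 94772 + 118963 + 645188 + 4949 = 881722 J = 882 kJ

q = 882 kJ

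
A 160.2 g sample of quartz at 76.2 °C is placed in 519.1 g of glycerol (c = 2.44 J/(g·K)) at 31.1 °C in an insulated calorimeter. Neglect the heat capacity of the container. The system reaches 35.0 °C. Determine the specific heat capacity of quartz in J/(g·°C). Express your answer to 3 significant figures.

q_gained = (519.1 × 2.44) × (35.0 − 31.1) = 4940 J
q_lost = 160.2 × c × (76.2 − 35.0) = 6600.24 c
Set equal: c = 4940 / 6600.24 = 0.748 J/(g·°C)

c = 0.748 J/(g·°C)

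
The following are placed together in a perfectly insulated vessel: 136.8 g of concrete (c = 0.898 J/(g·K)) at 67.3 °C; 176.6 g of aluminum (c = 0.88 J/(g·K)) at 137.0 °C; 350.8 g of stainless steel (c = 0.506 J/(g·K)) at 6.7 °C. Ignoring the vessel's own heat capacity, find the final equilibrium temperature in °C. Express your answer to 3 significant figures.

T_f = 67.5 °C

Σ mᵢcᵢ(T − Tᵢ) = 0  ⇒  T = Σ mᵢcᵢTᵢ / Σ mᵢcᵢ
Σ mᵢcᵢ = 136.8×0.898 + 176.6×0.88 + 350.8×0.506 = 455.7592
Σ mᵢcᵢTᵢ = 122.8464×67.3 + 155.408×137.0 + 177.5048×6.7 = 30748
T = 30748 / 455.7592 = 67.47 °C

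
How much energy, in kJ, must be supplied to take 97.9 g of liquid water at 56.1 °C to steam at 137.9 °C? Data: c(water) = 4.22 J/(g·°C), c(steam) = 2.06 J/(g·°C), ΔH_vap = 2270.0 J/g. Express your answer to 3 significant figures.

q1 (heat water 56.1→100.0 °C): 97.9 × 4.22 × 43.9 = 18137 J
q2 (vaporize at 100 °C): 97.9 × 2270.0 = 222233 J
q3 (heat steam 100.0→137.9 °C): 97.9 × 2.06 × 37.9 = 7643 J
Total: 18137 + 222233 + 7643 = 248013 J = 248 kJ

q = 248 kJ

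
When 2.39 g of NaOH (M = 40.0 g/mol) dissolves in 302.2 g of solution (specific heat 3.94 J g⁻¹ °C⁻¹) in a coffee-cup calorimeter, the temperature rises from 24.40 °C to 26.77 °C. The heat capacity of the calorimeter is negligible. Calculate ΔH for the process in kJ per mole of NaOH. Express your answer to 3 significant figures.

ΔH = -47.2 kJ/mol

|ΔT| = |26.77 − 24.40| = 2.37 °C
|q_surr| = (302.2 × 3.94) × 2.37 = 1190.668 × 2.37 = 2822 J
n(NaOH) = 2.39 / 40.0 = 0.05975 mol
Temperature rose, so q_rxn = −|q_surr| = -2.822 kJ
ΔH = q_rxn / n = -47.23 kJ/mol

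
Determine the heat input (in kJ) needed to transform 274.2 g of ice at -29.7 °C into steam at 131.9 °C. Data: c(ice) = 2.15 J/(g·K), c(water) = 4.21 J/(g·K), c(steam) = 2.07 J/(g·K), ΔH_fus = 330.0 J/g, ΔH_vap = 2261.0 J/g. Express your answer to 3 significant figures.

q1 (heat ice -29.7→0.0 °C): 274.2 × 2.15 × 29.7 = 17509 J
q2 (melt at 0 °C): 274.2 × 330.0 = 90486 J
q3 (heat water 0.0→100.0 °C): 274.2 × 4.21 × 100.0 = 115438 J
q4 (vaporize at 100 °C): 274.2 × 2261.0 = 619966 J
q5 (heat steam 100.0→131.9 °C): 274.2 × 2.07 × 31.9 = 18106 J
Total: 17509 + 90486 + 115438 + 619966 + 18106 = 861505 J = 862 kJ

q = 862 kJ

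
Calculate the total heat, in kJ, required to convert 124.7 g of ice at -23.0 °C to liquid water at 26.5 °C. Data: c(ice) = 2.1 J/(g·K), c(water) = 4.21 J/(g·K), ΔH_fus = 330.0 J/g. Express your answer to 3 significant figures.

q1 (heat ice -23.0→0.0 °C): 124.7 × 2.1 × 23.0 = 6023 J
q2 (melt at 0 °C): 124.7 × 330.0 = 41151 J
q3 (heat water 0.0→26.5 °C): 124.7 × 4.21 × 26.5 = 13912 J
Total: 6023 + 41151 + 13912 = 61086 J = 61.1 kJ

q = 61.1 kJ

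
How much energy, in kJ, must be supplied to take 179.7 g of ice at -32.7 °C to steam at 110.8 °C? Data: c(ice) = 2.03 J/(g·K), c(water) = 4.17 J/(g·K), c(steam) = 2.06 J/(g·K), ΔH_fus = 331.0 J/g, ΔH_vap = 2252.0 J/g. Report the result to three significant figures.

q = 555 kJ

q1 (heat ice -32.7→0.0 °C): 179.7 × 2.03 × 32.7 = 11929 J
q2 (melt at 0 °C): 179.7 × 331.0 = 59481 J
q3 (heat water 0.0→100.0 °C): 179.7 × 4.17 × 100.0 = 74935 J
q4 (vaporize at 100 °C): 179.7 × 2252.0 = 404684 J
q5 (heat steam 100.0→110.8 °C): 179.7 × 2.06 × 10.8 = 3998 J
Total: 11929 + 59481 + 74935 + 404684 + 3998 = 555027 J = 555 kJ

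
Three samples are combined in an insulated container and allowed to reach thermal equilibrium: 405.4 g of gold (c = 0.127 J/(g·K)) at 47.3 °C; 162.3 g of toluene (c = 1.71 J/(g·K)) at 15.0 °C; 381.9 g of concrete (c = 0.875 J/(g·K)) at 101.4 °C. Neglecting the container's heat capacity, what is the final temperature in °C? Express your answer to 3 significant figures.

Σ mᵢcᵢ(T − Tᵢ) = 0  ⇒  T = Σ mᵢcᵢTᵢ / Σ mᵢcᵢ
Σ mᵢcᵢ = 405.4×0.127 + 162.3×1.71 + 381.9×0.875 = 663.1813
Σ mᵢcᵢTᵢ = 51.4858×47.3 + 277.533×15.0 + 334.1625×101.4 = 40482
T = 40482 / 663.1813 = 61.04 °C

T_f = 61.0 °C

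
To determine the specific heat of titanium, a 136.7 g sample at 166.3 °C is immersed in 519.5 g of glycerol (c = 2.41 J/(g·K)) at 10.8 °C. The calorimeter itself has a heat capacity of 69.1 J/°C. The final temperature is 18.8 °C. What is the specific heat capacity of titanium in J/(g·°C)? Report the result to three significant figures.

q_gained = (519.5 × 2.41 + 69.1) × (18.8 − 10.8) = 10570 J
q_lost = 136.7 × c × (166.3 − 18.8) = 20163.25 c
Set equal: c = 10570 / 20163.25 = 0.524 J/(g·°C)

c = 0.524 J/(g·°C)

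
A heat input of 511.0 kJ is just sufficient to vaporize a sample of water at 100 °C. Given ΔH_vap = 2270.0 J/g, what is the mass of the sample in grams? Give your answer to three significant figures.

m = q / ΔH_vap = 511000 J / 2270.0 J/g = 225 g

m = 225 g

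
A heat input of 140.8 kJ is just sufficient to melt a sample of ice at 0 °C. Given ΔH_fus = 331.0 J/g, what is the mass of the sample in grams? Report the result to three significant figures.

m = 425 g

m = q / ΔH_fus = 140800 J / 331.0 J/g = 425 g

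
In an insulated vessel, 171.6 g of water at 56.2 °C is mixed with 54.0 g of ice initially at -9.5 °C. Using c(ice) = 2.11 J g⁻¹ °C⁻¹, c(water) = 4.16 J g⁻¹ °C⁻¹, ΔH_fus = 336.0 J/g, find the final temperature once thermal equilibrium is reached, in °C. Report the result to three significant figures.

T_f = 22.3 °C

Heat to bring ice to 0 °C and melt it: q₁ = 54.0×2.11×9.5 + 54.0×336.0 = 19226 J
Heat the water can supply cooling to 0 °C: 171.6×4.16×56.2 = 40118.7 J > q₁, so all ice melts.
Energy balance: 171.6×4.16×(56.2 − T) = 19226 + 54.0×4.16×(T − 0)
713.856(56.2 − T) = 19226 + 224.64 T
40118.7 − 19226 = 938.496 T
T = 20892.7 / 938.496 = 22.26 °C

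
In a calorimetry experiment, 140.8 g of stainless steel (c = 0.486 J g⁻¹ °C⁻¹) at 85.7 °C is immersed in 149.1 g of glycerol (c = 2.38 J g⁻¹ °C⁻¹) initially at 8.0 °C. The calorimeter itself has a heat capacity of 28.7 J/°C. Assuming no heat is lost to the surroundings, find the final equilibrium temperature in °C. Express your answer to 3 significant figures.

Heat lost by stainless steel = heat gained by glycerol + calorimeter.
(140.8)(0.486)(85.7 − T) = [(149.1)(2.38) + 28.7](T − 8.0)
68.4288 (85.7 − T) = 383.558 (T − 8.0)
5864.3 − 68.4288 T = 383.558 T − 3068.5
8932.8 = 451.9868 T
T = 19.76 °C

T_f = 19.8 °C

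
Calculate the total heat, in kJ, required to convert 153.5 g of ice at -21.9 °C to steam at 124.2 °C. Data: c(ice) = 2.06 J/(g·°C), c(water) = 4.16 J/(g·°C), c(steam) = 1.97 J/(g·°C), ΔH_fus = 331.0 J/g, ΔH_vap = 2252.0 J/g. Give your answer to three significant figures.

q1 (heat ice -21.9→0.0 °C): 153.5 × 2.06 × 21.9 = 6925 J
q2 (melt at 0 °C): 153.5 × 331.0 = 50809 J
q3 (heat water 0.0→100.0 °C): 153.5 × 4.16 × 100.0 = 63856 J
q4 (vaporize at 100 °C): 153.5 × 2252.0 = 345682 J
q5 (heat steam 100.0→124.2 °C): 153.5 × 1.97 × 24.2 = 7318 J
Total: 6925 + 50809 + 63856 + 345682 + 7318 = 474590 J = 475 kJ

q = 475 kJ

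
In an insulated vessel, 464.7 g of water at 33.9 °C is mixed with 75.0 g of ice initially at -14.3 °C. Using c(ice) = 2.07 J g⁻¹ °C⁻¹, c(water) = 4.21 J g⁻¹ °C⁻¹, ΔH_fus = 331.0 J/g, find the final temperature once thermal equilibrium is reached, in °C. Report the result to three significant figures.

Heat to bring ice to 0 °C and melt it: q₁ = 75.0×2.07×14.3 + 75.0×331.0 = 27045 J
Heat the water can supply cooling to 0 °C: 464.7×4.21×33.9 = 66321.5 J > q₁, so all ice melts.
Energy balance: 464.7×4.21×(33.9 − T) = 27045 + 75.0×4.21×(T − 0)
1956.387(33.9 − T) = 27045 + 315.75 T
66321.5 − 27045 = 2272.137 T
T = 39276.5 / 2272.137 = 17.29 °C

T_f = 17.3 °C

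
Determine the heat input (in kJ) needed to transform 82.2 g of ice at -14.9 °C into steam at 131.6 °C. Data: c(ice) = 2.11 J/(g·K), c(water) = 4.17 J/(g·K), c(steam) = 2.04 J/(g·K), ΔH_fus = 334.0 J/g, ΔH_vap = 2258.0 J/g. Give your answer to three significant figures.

q1 (heat ice -14.9→0.0 °C): 82.2 × 2.11 × 14.9 = 2584 J
q2 (melt at 0 °C): 82.2 × 334.0 = 27455 J
q3 (heat water 0.0→100.0 °C): 82.2 × 4.17 × 100.0 = 34277 J
q4 (vaporize at 100 °C): 82.2 × 2258.0 = 185608 J
q5 (heat steam 100.0→131.6 °C): 82.2 × 2.04 × 31.6 = 5299 J
Total: 2584 + 27455 + 34277 + 185608 + 5299 = 255223 J = 255 kJ

q = 255 kJ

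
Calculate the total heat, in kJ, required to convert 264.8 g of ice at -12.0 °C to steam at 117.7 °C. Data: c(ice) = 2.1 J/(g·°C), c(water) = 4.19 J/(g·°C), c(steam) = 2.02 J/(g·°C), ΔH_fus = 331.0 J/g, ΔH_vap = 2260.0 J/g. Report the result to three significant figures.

q1 (heat ice -12.0→0.0 °C): 264.8 × 2.1 × 12.0 = 6673 J
q2 (melt at 0 °C): 264.8 × 331.0 = 87649 J
q3 (heat water 0.0→100.0 °C): 264.8 × 4.19 × 100.0 = 110951 J
q4 (vaporize at 100 °C): 264.8 × 2260.0 = 598448 J
q5 (heat steam 100.0→117.7 °C): 264.8 × 2.02 × 17.7 = 9468 J
Total: 6673 + 87649 + 110951 + 598448 + 9468 = 813189 J = 813 kJ

q = 813 kJ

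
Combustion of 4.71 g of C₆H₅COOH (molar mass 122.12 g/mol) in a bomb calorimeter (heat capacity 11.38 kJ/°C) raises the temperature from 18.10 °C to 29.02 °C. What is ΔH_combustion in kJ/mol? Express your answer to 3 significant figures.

ΔH = -3220 kJ/mol

ΔT = 29.02 − 18.10 = 10.92 °C
q_cal = C_cal × ΔT = 11.38 × 10.92 = 124.2696 kJ
n = 4.71 / 122.12 = 0.03857 mol
q_rxn = −q_cal = -124.2696 kJ
ΔH = -124.2696 / 0.03857 = -3222 kJ/mol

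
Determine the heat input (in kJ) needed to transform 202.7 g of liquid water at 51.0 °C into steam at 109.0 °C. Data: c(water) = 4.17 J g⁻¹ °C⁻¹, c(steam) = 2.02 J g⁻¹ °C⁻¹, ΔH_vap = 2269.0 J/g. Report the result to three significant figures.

q1 (heat water 51.0→100.0 °C): 202.7 × 4.17 × 49.0 = 41418 J
q2 (vaporize at 100 °C): 202.7 × 2269.0 = 459926 J
q3 (heat steam 100.0→109.0 °C): 202.7 × 2.02 × 9.0 = 3685 J
Total: 41418 + 459926 + 3685 = 505029 J = 505 kJ

q = 505 kJ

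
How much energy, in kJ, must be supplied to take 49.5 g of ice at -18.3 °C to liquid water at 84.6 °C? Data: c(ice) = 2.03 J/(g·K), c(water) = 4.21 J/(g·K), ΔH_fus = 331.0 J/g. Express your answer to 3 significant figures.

q1 (heat ice -18.3→0.0 °C): 49.5 × 2.03 × 18.3 = 1839 J
q2 (melt at 0 °C): 49.5 × 331.0 = 16385 J
q3 (heat water 0.0→84.6 °C): 49.5 × 4.21 × 84.6 = 17630 J
Total: 1839 + 16385 + 17630 = 35854 J = 35.9 kJ

q = 35.9 kJ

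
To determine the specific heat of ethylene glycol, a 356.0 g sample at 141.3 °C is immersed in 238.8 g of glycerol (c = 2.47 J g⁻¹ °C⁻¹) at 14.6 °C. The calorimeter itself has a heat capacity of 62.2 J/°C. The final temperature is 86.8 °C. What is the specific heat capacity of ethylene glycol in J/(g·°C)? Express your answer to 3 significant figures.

q_gained = (238.8 × 2.47 + 62.2) × (86.8 − 14.6) = 47080 J
q_lost = 356.0 × c × (141.3 − 86.8) = 19402 c
Set equal: c = 47080 / 19402 = 2.43 J/(g·°C)

c = 2.43 J/(g·°C)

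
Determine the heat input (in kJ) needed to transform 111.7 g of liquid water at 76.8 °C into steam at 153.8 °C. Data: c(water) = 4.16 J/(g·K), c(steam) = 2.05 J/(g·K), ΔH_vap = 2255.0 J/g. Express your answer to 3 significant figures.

q = 275 kJ

q1 (heat water 76.8→100.0 °C): 111.7 × 4.16 × 23.2 = 10780 J
q2 (vaporize at 100 °C): 111.7 × 2255.0 = 251884 J
q3 (heat steam 100.0→153.8 °C): 111.7 × 2.05 × 53.8 = 12319 J
Total: 10780 + 251884 + 12319 = 274983 J = 275 kJ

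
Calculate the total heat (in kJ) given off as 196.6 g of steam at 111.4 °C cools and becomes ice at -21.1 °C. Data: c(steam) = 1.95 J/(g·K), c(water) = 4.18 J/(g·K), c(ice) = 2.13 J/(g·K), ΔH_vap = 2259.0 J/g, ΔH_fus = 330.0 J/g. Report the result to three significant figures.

q1 (cool steam 111.4→100 °C): 196.6 × 1.95 × 11.4 = 4370 J
q2 (condense at 100 °C): 196.6 × 2259.0 = 444119 J
q3 (cool water 100→0 °C): 196.6 × 4.18 × 100.0 = 82179 J
q4 (freeze at 0 °C): 196.6 × 330.0 = 64878 J
q5 (cool ice 0→-21.1 °C): 196.6 × 2.13 × 21.1 = 8836 J
Total: 4370 + 444119 + 82179 + 64878 + 8836 = 604382 J = 604 kJ

q = 604 kJ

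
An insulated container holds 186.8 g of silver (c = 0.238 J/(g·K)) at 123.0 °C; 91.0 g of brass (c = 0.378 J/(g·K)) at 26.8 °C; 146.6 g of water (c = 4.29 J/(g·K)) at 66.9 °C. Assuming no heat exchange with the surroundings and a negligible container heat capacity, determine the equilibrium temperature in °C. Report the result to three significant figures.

Σ mᵢcᵢ(T − Tᵢ) = 0  ⇒  T = Σ mᵢcᵢTᵢ / Σ mᵢcᵢ
Σ mᵢcᵢ = 186.8×0.238 + 91.0×0.378 + 146.6×4.29 = 707.7704
Σ mᵢcᵢTᵢ = 44.4584×123.0 + 34.398×26.8 + 628.914×66.9 = 48465
T = 48465 / 707.7704 = 68.48 °C

T_f = 68.5 °C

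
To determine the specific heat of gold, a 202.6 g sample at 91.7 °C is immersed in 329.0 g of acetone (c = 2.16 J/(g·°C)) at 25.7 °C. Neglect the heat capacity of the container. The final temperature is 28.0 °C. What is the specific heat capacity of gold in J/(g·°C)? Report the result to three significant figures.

c = 0.127 J/(g·°C)

q_gained = (329.0 × 2.16) × (28.0 − 25.7) = 1634 J
q_lost = 202.6 × c × (91.7 − 28.0) = 12905.62 c
Set equal: c = 1634 / 12905.62 = 0.127 J/(g·°C)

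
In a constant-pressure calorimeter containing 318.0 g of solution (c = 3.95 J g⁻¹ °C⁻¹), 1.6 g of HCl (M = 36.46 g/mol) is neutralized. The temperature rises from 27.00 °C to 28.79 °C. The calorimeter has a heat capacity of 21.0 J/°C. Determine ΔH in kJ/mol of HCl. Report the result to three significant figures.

|ΔT| = |28.79 − 27.00| = 1.79 °C
|q_surr| = (318.0 × 3.95 + 21.0) × 1.79 = 1277.1 × 1.79 = 2286 J
n(HCl) = 1.6 / 36.46 = 0.04388 mol
Temperature rose, so q_rxn = −|q_surr| = -2.286 kJ
ΔH = q_rxn / n = -52.10 kJ/mol

ΔH = -52.1 kJ/mol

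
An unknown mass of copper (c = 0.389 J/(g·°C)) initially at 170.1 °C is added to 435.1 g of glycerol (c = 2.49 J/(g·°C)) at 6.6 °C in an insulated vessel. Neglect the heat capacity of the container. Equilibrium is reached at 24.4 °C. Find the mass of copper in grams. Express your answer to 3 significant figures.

m = 340 g

q_gained = (435.1 × 2.49) × (24.4 − 6.6) = 19280 J
q_lost = m × 0.389 × (170.1 − 24.4) = 56.6773 m
m = 19280 / 56.6773 = 340 g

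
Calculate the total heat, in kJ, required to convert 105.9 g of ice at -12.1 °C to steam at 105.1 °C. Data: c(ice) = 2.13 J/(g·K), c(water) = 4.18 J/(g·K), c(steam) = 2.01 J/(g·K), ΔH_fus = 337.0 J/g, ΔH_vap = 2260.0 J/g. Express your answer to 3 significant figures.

q = 323 kJ

q1 (heat ice -12.1→0.0 °C): 105.9 × 2.13 × 12.1 = 2729 J
q2 (melt at 0 °C): 105.9 × 337.0 = 35688 J
q3 (heat water 0.0→100.0 °C): 105.9 × 4.18 × 100.0 = 44266 J
q4 (vaporize at 100 °C): 105.9 × 2260.0 = 239334 J
q5 (heat steam 100.0→105.1 °C): 105.9 × 2.01 × 5.1 = 1086 J
Total: 2729 + 35688 + 44266 + 239334 + 1086 = 323103 J = 323 kJ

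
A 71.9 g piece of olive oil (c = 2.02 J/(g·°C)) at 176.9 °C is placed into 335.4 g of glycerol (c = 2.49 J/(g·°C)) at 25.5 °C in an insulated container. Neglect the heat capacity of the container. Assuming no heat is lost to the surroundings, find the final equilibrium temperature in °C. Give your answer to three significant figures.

Heat lost by olive oil = heat gained by glycerol.
(71.9)(2.02)(176.9 − T) = (335.4)(2.49)(T − 25.5)
145.238 (176.9 − T) = 835.146 (T − 25.5)
25693 − 145.238 T = 835.146 T − 21296
46989 = 980.384 T
T = 47.93 °C

T_f = 47.9 °C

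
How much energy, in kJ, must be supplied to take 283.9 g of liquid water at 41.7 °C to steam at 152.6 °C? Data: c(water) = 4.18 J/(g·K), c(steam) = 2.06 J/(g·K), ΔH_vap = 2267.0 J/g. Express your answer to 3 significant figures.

q = 744 kJ

q1 (heat water 41.7→100.0 °C): 283.9 × 4.18 × 58.3 = 69185 J
q2 (vaporize at 100 °C): 283.9 × 2267.0 = 643601 J
q3 (heat steam 100.0→152.6 °C): 283.9 × 2.06 × 52.6 = 30762 J
Total: 69185 + 643601 + 30762 = 743548 J = 744 kJ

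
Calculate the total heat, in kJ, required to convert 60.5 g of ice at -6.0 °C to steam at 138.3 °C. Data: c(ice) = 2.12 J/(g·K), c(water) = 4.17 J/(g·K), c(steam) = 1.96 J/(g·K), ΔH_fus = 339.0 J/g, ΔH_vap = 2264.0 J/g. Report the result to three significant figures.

q1 (heat ice -6.0→0.0 °C): 60.5 × 2.12 × 6.0 = 770 J
q2 (melt at 0 °C): 60.5 × 339.0 = 20510 J
q3 (heat water 0.0→100.0 °C): 60.5 × 4.17 × 100.0 = 25229 J
q4 (vaporize at 100 °C): 60.5 × 2264.0 = 136972 J
q5 (heat steam 100.0→138.3 °C): 60.5 × 1.96 × 38.3 = 4542 J
Total: 770 + 20510 + 25229 + 136972 + 4542 = 188023 J = 188 kJ

q = 188 kJ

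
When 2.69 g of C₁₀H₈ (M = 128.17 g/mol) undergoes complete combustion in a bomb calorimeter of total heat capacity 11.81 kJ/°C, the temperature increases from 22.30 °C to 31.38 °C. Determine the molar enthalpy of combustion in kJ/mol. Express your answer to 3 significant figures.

ΔH = -5110 kJ/mol

ΔT = 31.38 − 22.30 = 9.08 °C
q_cal = C_cal × ΔT = 11.81 × 9.08 = 107.2348 kJ
n = 2.69 / 128.17 = 0.02099 mol
q_rxn = −q_cal = -107.2348 kJ
ΔH = -107.2348 / 0.02099 = -5109 kJ/mol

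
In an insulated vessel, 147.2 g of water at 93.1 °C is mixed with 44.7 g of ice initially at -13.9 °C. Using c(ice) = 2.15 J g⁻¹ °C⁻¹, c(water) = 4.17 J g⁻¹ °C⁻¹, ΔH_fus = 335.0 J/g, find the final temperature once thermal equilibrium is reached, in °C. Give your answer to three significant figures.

T_f = 51.0 °C

Heat to bring ice to 0 °C and melt it: q₁ = 44.7×2.15×13.9 + 44.7×335.0 = 16310 J
Heat the water can supply cooling to 0 °C: 147.2×4.17×93.1 = 57147.0 J > q₁, so all ice melts.
Energy balance: 147.2×4.17×(93.1 − T) = 16310 + 44.7×4.17×(T − 0)
613.824(93.1 − T) = 16310 + 186.399 T
57147.0 − 16310 = 800.223 T
T = 40837.0 / 800.223 = 51.03 °C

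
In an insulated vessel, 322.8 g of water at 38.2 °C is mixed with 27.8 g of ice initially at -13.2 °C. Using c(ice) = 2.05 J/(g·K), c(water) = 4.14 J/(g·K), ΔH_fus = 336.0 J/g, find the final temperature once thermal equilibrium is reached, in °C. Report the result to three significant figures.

Heat to bring ice to 0 °C and melt it: q₁ = 27.8×2.05×13.2 + 27.8×336.0 = 10093 J
Heat the water can supply cooling to 0 °C: 322.8×4.14×38.2 = 51050.2 J > q₁, so all ice melts.
Energy balance: 322.8×4.14×(38.2 − T) = 10093 + 27.8×4.14×(T − 0)
1336.392(38.2 − T) = 10093 + 115.092 T
51050.2 − 10093 = 1451.484 T
T = 40957.2 / 1451.484 = 28.22 °C

T_f = 28.2 °C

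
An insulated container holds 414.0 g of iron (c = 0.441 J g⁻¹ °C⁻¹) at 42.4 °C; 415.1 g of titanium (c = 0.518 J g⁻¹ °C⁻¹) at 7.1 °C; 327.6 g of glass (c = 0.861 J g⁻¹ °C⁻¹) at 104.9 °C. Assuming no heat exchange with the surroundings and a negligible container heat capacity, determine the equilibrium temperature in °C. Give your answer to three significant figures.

Σ mᵢcᵢ(T − Tᵢ) = 0  ⇒  T = Σ mᵢcᵢTᵢ / Σ mᵢcᵢ
Σ mᵢcᵢ = 414.0×0.441 + 415.1×0.518 + 327.6×0.861 = 679.6594
Σ mᵢcᵢTᵢ = 182.574×42.4 + 215.0218×7.1 + 282.0636×104.9 = 38856
T = 38856 / 679.6594 = 57.17 °C

T_f = 57.2 °C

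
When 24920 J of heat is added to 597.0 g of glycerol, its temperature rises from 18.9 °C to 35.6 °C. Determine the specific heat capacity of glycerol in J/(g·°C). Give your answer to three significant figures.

c = 2.50 J/(g·°C)

c = q / (m ΔT) = 24920 / (597.0 × 16.7)
c = 24920 / 9969.9 = 2.50 J/(g·°C)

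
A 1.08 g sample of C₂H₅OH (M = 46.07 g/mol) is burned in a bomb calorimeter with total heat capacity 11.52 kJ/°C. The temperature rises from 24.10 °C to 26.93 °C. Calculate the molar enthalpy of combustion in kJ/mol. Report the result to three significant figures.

ΔH = -1390 kJ/mol

ΔT = 26.93 − 24.10 = 2.83 °C
q_cal = C_cal × ΔT = 11.52 × 2.83 = 32.6016 kJ
n = 1.08 / 46.07 = 0.02344 mol
q_rxn = −q_cal = -32.6016 kJ
ΔH = -32.6016 / 0.02344 = -1391 kJ/mol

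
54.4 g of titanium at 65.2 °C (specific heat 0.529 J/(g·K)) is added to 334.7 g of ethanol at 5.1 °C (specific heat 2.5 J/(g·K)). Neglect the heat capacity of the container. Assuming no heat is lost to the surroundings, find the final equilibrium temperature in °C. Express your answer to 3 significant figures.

T_f = 7.10 °C

Heat lost by titanium = heat gained by ethanol.
(54.4)(0.529)(65.2 − T) = (334.7)(2.5)(T − 5.1)
28.7776 (65.2 − T) = 836.75 (T − 5.1)
1876.3 − 28.7776 T = 836.75 T − 4267.4
6143.7 = 865.5276 T
T = 7.098 °C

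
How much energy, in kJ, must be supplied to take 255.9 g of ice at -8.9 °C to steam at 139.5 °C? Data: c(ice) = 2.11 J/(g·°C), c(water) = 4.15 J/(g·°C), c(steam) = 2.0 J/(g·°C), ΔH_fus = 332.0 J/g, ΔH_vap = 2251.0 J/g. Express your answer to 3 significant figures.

q = 792 kJ

q1 (heat ice -8.9→0.0 °C): 255.9 × 2.11 × 8.9 = 4806 J
q2 (melt at 0 °C): 255.9 × 332.0 = 84959 J
q3 (heat water 0.0→100.0 °C): 255.9 × 4.15 × 100.0 = 106199 J
q4 (vaporize at 100 °C): 255.9 × 2251.0 = 576031 J
q5 (heat steam 100.0→139.5 °C): 255.9 × 2.0 × 39.5 = 20216 J
Total: 4806 + 84959 + 106199 + 576031 + 20216 = 792211 J = 792 kJ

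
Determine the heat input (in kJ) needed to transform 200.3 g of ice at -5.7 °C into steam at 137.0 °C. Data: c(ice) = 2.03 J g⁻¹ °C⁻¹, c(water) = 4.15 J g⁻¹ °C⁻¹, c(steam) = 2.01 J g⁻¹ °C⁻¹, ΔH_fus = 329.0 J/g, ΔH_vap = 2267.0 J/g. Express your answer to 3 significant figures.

q1 (heat ice -5.7→0.0 °C): 200.3 × 2.03 × 5.7 = 2318 J
q2 (melt at 0 °C): 200.3 × 329.0 = 65899 J
q3 (heat water 0.0→100.0 °C): 200.3 × 4.15 × 100.0 = 83125 J
q4 (vaporize at 100 °C): 200.3 × 2267.0 = 454080 J
q5 (heat steam 100.0→137.0 °C): 200.3 × 2.01 × 37.0 = 14896 J
Total: 2318 + 65899 + 83125 + 454080 + 14896 = 620318 J = 620 kJ

q = 620 kJ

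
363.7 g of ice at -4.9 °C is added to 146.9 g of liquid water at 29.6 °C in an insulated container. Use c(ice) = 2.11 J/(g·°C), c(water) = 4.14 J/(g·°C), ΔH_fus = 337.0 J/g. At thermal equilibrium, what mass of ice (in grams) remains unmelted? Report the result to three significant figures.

m_ice remaining = 321 g

Heat to warm all ice to 0 °C: 363.7×2.11×4.9 = 3760.3 J
Heat released by water cooling to 0 °C: 146.9×4.14×29.6 = 18002 J
18002 J < 3760.3 + 363.7×337.0 = 126327.2 J, so not all ice melts; final T = 0 °C.
Heat left for melting: 18002 − 3760.3 = 14241.7 J
Mass melted = 14241.7 / 337.0 = 42.26 g
Ice remaining = 363.7 − 42.26 = 321.44 g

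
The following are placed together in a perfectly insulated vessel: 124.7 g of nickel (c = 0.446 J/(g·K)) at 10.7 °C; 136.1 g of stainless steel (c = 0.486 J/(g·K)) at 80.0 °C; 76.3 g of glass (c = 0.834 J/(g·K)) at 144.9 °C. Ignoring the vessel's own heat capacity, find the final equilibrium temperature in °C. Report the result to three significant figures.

Σ mᵢcᵢ(T − Tᵢ) = 0  ⇒  T = Σ mᵢcᵢTᵢ / Σ mᵢcᵢ
Σ mᵢcᵢ = 124.7×0.446 + 136.1×0.486 + 76.3×0.834 = 185.3950
Σ mᵢcᵢTᵢ = 55.6162×10.7 + 66.1446×80.0 + 63.6342×144.9 = 15107
T = 15107 / 185.3950 = 81.49 °C

T_f = 81.5 °C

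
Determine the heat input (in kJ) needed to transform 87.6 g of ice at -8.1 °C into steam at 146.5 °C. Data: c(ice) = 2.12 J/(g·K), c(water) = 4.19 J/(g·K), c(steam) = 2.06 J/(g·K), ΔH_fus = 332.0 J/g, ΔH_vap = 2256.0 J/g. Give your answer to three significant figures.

q = 273 kJ

q1 (heat ice -8.1→0.0 °C): 87.6 × 2.12 × 8.1 = 1504 J
q2 (melt at 0 °C): 87.6 × 332.0 = 29083 J
q3 (heat water 0.0→100.0 °C): 87.6 × 4.19 × 100.0 = 36704 J
q4 (vaporize at 100 °C): 87.6 × 2256.0 = 197626 J
q5 (heat steam 100.0→146.5 °C): 87.6 × 2.06 × 46.5 = 8391 J
Total: 1504 + 29083 + 36704 + 197626 + 8391 = 273308 J = 273 kJ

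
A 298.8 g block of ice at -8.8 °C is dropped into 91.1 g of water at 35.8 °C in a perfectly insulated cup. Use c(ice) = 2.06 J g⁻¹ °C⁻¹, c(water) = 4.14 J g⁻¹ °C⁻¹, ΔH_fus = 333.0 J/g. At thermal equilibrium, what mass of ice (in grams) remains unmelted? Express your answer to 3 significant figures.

m_ice remaining = 275 g

Heat to warm all ice to 0 °C: 298.8×2.06×8.8 = 5416.6 J
Heat released by water cooling to 0 °C: 91.1×4.14×35.8 = 13502 J
13502 J < 5416.6 + 298.8×333.0 = 104917.0 J, so not all ice melts; final T = 0 °C.
Heat left for melting: 13502 − 5416.6 = 8085.4 J
Mass melted = 8085.4 / 333.0 = 24.28 g
Ice remaining = 298.8 − 24.28 = 274.52 g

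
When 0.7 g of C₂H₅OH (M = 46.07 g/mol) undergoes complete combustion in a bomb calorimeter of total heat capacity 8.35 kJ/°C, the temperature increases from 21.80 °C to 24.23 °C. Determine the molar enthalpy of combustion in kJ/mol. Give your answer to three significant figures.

ΔH = -1340 kJ/mol

ΔT = 24.23 − 21.80 = 2.43 °C
q_cal = C_cal × ΔT = 8.35 × 2.43 = 20.2905 kJ
n = 0.7 / 46.07 = 0.01519 mol
q_rxn = −q_cal = -20.2905 kJ
ΔH = -20.2905 / 0.01519 = -1336 kJ/mol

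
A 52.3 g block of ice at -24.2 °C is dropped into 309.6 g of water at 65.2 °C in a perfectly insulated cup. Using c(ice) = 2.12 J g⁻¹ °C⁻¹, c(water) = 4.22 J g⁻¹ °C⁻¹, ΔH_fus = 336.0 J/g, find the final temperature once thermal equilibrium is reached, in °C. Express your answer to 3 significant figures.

T_f = 42.5 °C

Heat to bring ice to 0 °C and melt it: q₁ = 52.3×2.12×24.2 + 52.3×336.0 = 20256 J
Heat the water can supply cooling to 0 °C: 309.6×4.22×65.2 = 85184.6 J > q₁, so all ice melts.
Energy balance: 309.6×4.22×(65.2 − T) = 20256 + 52.3×4.22×(T − 0)
1306.512(65.2 − T) = 20256 + 220.706 T
85184.6 − 20256 = 1527.218 T
T = 64928.6 / 1527.218 = 42.51 °C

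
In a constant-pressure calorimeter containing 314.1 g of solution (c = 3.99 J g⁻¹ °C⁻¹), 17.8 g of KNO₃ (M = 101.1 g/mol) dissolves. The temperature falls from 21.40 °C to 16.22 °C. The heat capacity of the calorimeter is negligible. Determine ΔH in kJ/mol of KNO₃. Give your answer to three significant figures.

|ΔT| = |16.22 − 21.40| = 5.18 °C
|q_surr| = (314.1 × 3.99) × 5.18 = 1253.259 × 5.18 = 6492 J
n(KNO₃) = 17.8 / 101.1 = 0.1761 mol
Temperature fell, so q_rxn = +|q_surr| = 6.492 kJ
ΔH = q_rxn / n = 36.87 kJ/mol

ΔH = 36.9 kJ/mol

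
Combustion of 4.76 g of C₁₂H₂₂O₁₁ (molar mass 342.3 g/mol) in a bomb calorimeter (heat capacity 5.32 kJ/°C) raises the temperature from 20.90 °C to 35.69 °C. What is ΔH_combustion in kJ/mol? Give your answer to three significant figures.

ΔT = 35.69 − 20.90 = 14.79 °C
q_cal = C_cal × ΔT = 5.32 × 14.79 = 78.6828 kJ
n = 4.76 / 342.3 = 0.01391 mol
q_rxn = −q_cal = -78.6828 kJ
ΔH = -78.6828 / 0.01391 = -5657 kJ/mol

ΔH = -5660 kJ/mol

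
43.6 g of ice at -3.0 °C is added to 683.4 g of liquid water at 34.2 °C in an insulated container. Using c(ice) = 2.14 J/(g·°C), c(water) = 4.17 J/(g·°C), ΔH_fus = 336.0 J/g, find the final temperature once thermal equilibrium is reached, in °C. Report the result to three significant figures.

Heat to bring ice to 0 °C and melt it: q₁ = 43.6×2.14×3.0 + 43.6×336.0 = 14930 J
Heat the water can supply cooling to 0 °C: 683.4×4.17×34.2 = 97462.4 J > q₁, so all ice melts.
Energy balance: 683.4×4.17×(34.2 − T) = 14930 + 43.6×4.17×(T − 0)
2849.778(34.2 − T) = 14930 + 181.812 T
97462.4 − 14930 = 3031.590 T
T = 82532.4 / 3031.590 = 27.22 °C

T_f = 27.2 °C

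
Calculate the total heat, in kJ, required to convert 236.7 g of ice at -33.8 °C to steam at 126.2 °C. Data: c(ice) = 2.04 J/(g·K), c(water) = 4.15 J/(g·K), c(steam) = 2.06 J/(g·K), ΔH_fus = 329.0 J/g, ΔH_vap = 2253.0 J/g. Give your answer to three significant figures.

q = 738 kJ

q1 (heat ice -33.8→0.0 °C): 236.7 × 2.04 × 33.8 = 16321 J
q2 (melt at 0 °C): 236.7 × 329.0 = 77874 J
q3 (heat water 0.0→100.0 °C): 236.7 × 4.15 × 100.0 = 98231 J
q4 (vaporize at 100 °C): 236.7 × 2253.0 = 533285 J
q5 (heat steam 100.0→126.2 °C): 236.7 × 2.06 × 26.2 = 12775 J
Total: 16321 + 77874 + 98231 + 533285 + 12775 = 738486 J = 738 kJ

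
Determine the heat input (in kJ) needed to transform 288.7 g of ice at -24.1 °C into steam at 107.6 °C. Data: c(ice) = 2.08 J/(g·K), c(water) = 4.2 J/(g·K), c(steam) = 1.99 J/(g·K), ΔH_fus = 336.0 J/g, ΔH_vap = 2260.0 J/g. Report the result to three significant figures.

q = 890 kJ

q1 (heat ice -24.1→0.0 °C): 288.7 × 2.08 × 24.1 = 14472 J
q2 (melt at 0 °C): 288.7 × 336.0 = 97003 J
q3 (heat water 0.0→100.0 °C): 288.7 × 4.2 × 100.0 = 121254 J
q4 (vaporize at 100 °C): 288.7 × 2260.0 = 652462 J
q5 (heat steam 100.0→107.6 °C): 288.7 × 1.99 × 7.6 = 4366 J
Total: 14472 + 97003 + 121254 + 652462 + 4366 = 889557 J = 890 kJ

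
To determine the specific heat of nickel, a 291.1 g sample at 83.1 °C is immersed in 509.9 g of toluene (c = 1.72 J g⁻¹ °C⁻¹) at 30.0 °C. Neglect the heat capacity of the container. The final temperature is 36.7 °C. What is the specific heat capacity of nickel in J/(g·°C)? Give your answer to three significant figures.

q_gained = (509.9 × 1.72) × (36.7 − 30.0) = 5876 J
q_lost = 291.1 × c × (83.1 − 36.7) = 13507.04 c
Set equal: c = 5876 / 13507.04 = 0.435 J/(g·°C)

c = 0.435 J/(g·°C)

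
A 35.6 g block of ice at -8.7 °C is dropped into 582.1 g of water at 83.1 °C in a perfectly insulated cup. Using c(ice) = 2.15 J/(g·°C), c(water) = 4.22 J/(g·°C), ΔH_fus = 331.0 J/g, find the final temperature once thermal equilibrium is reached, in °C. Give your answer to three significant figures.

Heat to bring ice to 0 °C and melt it: q₁ = 35.6×2.15×8.7 + 35.6×331.0 = 12449 J
Heat the water can supply cooling to 0 °C: 582.1×4.22×83.1 = 204132 J > q₁, so all ice melts.
Energy balance: 582.1×4.22×(83.1 − T) = 12449 + 35.6×4.22×(T − 0)
2456.462(83.1 − T) = 12449 + 150.232 T
204132 − 12449 = 2606.694 T
T = 191683 / 2606.694 = 73.53 °C

T_f = 73.5 °C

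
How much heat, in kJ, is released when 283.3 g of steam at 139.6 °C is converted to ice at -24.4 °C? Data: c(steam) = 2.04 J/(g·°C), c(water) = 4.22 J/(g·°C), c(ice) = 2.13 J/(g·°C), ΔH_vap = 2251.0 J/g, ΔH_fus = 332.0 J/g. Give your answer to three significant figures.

q = 889 kJ

q1 (cool steam 139.6→100 °C): 283.3 × 2.04 × 39.6 = 22886 J
q2 (condense at 100 °C): 283.3 × 2251.0 = 637708 J
q3 (cool water 100→0 °C): 283.3 × 4.22 × 100.0 = 119553 J
q4 (freeze at 0 °C): 283.3 × 332.0 = 94056 J
q5 (cool ice 0→-24.4 °C): 283.3 × 2.13 × 24.4 = 14724 J
Total: 22886 + 637708 + 119553 + 94056 + 14724 = 888927 J = 889 kJ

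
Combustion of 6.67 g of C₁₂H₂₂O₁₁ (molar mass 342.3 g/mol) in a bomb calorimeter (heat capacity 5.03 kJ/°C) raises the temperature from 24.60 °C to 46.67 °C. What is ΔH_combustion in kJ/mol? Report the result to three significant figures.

ΔT = 46.67 − 24.60 = 22.07 °C
q_cal = C_cal × ΔT = 5.03 × 22.07 = 111.0121 kJ
n = 6.67 / 342.3 = 0.01949 mol
q_rxn = −q_cal = -111.0121 kJ
ΔH = -111.0121 / 0.01949 = -5696 kJ/mol

ΔH = -5700 kJ/mol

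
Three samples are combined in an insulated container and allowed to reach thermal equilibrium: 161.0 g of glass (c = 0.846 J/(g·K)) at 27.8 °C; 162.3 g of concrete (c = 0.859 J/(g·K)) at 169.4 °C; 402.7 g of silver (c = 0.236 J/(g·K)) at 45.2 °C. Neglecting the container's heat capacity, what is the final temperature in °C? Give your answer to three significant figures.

T_f = 85.5 °C

Σ mᵢcᵢ(T − Tᵢ) = 0  ⇒  T = Σ mᵢcᵢTᵢ / Σ mᵢcᵢ
Σ mᵢcᵢ = 161.0×0.846 + 162.3×0.859 + 402.7×0.236 = 370.6589
Σ mᵢcᵢTᵢ = 136.206×27.8 + 139.4157×169.4 + 95.0372×45.2 = 31699
T = 31699 / 370.6589 = 85.52 °C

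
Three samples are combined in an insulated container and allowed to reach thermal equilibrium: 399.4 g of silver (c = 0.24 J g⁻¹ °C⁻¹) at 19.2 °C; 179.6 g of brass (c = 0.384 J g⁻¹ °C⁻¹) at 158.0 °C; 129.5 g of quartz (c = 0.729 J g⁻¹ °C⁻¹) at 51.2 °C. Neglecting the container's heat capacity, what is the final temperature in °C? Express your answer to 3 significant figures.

Σ mᵢcᵢ(T − Tᵢ) = 0  ⇒  T = Σ mᵢcᵢTᵢ / Σ mᵢcᵢ
Σ mᵢcᵢ = 399.4×0.24 + 179.6×0.384 + 129.5×0.729 = 259.2279
Σ mᵢcᵢTᵢ = 95.856×19.2 + 68.9664×158.0 + 94.4055×51.2 = 17571
T = 17571 / 259.2279 = 67.78 °C

T_f = 67.8 °C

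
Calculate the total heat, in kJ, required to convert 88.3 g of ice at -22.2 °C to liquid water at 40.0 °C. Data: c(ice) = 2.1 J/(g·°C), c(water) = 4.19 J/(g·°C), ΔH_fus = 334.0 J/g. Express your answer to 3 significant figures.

q1 (heat ice -22.2→0.0 °C): 88.3 × 2.1 × 22.2 = 4117 J
q2 (melt at 0 °C): 88.3 × 334.0 = 29492 J
q3 (heat water 0.0→40.0 °C): 88.3 × 4.19 × 40.0 = 14799 J
Total: 4117 + 29492 + 14799 = 48408 J = 48.4 kJ

q = 48.4 kJ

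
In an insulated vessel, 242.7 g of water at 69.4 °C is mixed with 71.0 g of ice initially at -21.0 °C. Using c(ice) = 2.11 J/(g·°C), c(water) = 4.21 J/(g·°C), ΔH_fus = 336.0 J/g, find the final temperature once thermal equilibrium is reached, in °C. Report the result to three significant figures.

Heat to bring ice to 0 °C and melt it: q₁ = 71.0×2.11×21.0 + 71.0×336.0 = 27002 J
Heat the water can supply cooling to 0 °C: 242.7×4.21×69.4 = 70910.6 J > q₁, so all ice melts.
Energy balance: 242.7×4.21×(69.4 − T) = 27002 + 71.0×4.21×(T − 0)
1021.767(69.4 − T) = 27002 + 298.91 T
70910.6 − 27002 = 1320.677 T
T = 43908.6 / 1320.677 = 33.247 °C

T_f = 33.2 °C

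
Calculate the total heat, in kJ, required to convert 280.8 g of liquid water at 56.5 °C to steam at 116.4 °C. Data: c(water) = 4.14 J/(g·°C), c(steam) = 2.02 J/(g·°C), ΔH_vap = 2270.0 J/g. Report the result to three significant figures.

q1 (heat water 56.5→100.0 °C): 280.8 × 4.14 × 43.5 = 50569 J
q2 (vaporize at 100 °C): 280.8 × 2270.0 = 637416 J
q3 (heat steam 100.0→116.4 °C): 280.8 × 2.02 × 16.4 = 9302 J
Total: 50569 + 637416 + 9302 = 697287 J = 697 kJ

q = 697 kJ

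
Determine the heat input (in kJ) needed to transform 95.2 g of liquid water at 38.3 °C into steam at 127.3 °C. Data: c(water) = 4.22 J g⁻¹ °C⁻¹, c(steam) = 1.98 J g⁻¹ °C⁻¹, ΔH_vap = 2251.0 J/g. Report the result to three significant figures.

q = 244 kJ

q1 (heat water 38.3→100.0 °C): 95.2 × 4.22 × 61.7 = 24788 J
q2 (vaporize at 100 °C): 95.2 × 2251.0 = 214295 J
q3 (heat steam 100.0→127.3 °C): 95.2 × 1.98 × 27.3 = 5146 J
Total: 24788 + 214295 + 5146 = 244229 J = 244 kJ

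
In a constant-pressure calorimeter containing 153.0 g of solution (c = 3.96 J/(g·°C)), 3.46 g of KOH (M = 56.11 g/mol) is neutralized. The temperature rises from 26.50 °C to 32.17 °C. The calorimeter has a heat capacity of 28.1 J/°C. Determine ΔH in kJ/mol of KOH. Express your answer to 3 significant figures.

|ΔT| = |32.17 − 26.50| = 5.67 °C
|q_surr| = (153.0 × 3.96 + 28.1) × 5.67 = 633.98 × 5.67 = 3595 J
n(KOH) = 3.46 / 56.11 = 0.06166 mol
Temperature rose, so q_rxn = −|q_surr| = -3.595 kJ
ΔH = q_rxn / n = -58.30 kJ/mol

ΔH = -58.3 kJ/mol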